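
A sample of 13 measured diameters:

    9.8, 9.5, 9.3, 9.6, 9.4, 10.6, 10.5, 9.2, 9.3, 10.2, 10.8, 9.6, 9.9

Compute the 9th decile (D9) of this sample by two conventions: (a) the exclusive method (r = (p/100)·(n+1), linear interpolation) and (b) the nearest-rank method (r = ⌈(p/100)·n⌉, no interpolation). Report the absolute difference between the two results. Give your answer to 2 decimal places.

0.12

Sorted: 9.2, 9.3, 9.3, 9.4, 9.5, 9.6, 9.6, 9.8, 9.9, 10.2, 10.5, 10.6, 10.8.
n = 13.
(a) r = 12.6; between ranks 12 (10.6) and 13 (10.8): 10.72.
(b) the nearest-rank method: rank 12 → 10.6.
|10.72 − 10.6| = 0.12.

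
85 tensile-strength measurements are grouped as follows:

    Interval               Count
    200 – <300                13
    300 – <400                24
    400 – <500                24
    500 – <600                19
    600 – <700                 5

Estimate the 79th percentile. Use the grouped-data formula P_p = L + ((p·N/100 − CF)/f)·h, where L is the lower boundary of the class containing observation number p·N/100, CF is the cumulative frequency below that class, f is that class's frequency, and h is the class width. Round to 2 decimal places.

N = 85; target position k = 79/100 · 85 = 67.15.
Cumulative frequencies: 13, 37, 61, 80, 85.
Observation 67.15 falls in the class 500 – <600.
L = 500, CF = 61, f = 19, h = 100.
P79 = 500 + ((67.15 − 61)/19)·100 = 500 + 32.3684 = 532.368.

532.37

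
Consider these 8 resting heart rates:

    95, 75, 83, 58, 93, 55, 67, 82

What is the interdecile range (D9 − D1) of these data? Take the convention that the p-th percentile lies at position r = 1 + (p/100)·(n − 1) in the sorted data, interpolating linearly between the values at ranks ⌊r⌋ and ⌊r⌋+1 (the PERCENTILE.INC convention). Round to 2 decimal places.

36.50

Sorted: 55, 58, 67, 75, 82, 83, 93, 95.
n = 8.
P10: r = 1.7; ranks 1–2 are 55, 58; interpolating gives 57.1.
P90: r = 7.3; ranks 7–8 are 93, 95; interpolating gives 93.6.
Difference: 93.6 − 57.1 = 36.5.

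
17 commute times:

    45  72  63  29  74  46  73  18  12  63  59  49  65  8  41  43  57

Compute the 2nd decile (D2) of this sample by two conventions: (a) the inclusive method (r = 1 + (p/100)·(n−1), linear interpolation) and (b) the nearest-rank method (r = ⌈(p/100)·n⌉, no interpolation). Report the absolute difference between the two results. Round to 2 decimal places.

2.40

Sorted: 8, 12, 18, 29, 41, 43, 45, 46, 49, 57, 59, 63, 63, 65, 72, 73, 74.
n = 17.
(a) r = 4.2; between ranks 4 (29) and 5 (41): 31.4.
(b) the nearest-rank method: rank 4 → 29.
|31.4 − 29| = 2.4.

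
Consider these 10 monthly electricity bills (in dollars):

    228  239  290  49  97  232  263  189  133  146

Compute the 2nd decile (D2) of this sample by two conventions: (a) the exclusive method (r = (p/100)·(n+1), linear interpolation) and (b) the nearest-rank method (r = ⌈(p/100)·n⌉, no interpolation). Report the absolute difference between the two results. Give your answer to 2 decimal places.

Sorted: 49, 97, 133, 146, 189, 228, 232, 239, 263, 290.
n = 10.
(a) r = 2.2; between ranks 2 (97) and 3 (133): 104.2.
(b) the nearest-rank method: rank 2 → 97.
|104.2 − 97| = 7.2.

7.20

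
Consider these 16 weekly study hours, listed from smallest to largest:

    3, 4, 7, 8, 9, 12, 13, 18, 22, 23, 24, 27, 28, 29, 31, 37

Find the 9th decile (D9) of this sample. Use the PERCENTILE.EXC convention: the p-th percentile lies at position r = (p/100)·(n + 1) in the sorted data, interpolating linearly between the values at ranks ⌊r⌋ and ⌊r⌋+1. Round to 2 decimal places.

n = 16.
r = (90/100)·(16 + 1) = 15.3.
Rank 15 is 31 and rank 16 is 37.
Interpolate: 31 + 0.3·(37 − 31) = 31 + 0.3·6 = 32.8.

32.80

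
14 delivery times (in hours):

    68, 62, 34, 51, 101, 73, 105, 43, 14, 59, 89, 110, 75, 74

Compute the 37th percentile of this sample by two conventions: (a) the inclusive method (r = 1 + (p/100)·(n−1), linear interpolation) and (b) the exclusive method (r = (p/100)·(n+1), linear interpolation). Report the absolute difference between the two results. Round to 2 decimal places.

0.78

Sorted: 14, 34, 43, 51, 59, 62, 68, 73, 74, 75, 89, 101, 105, 110.
n = 14.
(a) r = 5.81; between ranks 5 (59) and 6 (62): 61.43.
(b) r = 5.55; between ranks 5 (59) and 6 (62): 60.65.
|61.43 − 60.65| = 0.78.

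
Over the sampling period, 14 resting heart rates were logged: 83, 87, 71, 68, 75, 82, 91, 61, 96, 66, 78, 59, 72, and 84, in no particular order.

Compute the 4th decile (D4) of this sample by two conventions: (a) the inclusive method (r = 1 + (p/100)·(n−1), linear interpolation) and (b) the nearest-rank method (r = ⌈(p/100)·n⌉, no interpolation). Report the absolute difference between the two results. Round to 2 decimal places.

Sorted: 59, 61, 66, 68, 71, 72, 75, 78, 82, 83, 84, 87, 91, 96.
n = 14.
(a) r = 6.2; between ranks 6 (72) and 7 (75): 72.6.
(b) the nearest-rank method: rank 6 → 72.
|72.6 − 72| = 0.6.

0.60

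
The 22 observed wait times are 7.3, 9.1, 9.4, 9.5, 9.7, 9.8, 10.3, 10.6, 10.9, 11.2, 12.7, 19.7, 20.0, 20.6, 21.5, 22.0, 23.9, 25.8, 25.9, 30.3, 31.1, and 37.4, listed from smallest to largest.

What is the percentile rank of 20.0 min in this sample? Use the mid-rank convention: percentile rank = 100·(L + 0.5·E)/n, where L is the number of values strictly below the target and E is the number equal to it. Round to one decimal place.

Count below 20.0: L = 12; count equal: E = 1; n = 22.
Percentile rank = 100·(12 + 0.5·1)/22 = 100·12.5/22 = 56.82.

56.8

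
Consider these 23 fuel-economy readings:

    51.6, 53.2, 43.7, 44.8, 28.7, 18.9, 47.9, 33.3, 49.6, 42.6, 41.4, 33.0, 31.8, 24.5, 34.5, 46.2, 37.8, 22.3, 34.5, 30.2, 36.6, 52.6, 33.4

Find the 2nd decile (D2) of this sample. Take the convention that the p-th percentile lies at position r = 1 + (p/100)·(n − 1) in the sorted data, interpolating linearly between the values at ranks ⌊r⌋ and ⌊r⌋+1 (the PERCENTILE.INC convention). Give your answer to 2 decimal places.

30.84

Sorted: 18.9, 22.3, 24.5, 28.7, 30.2, 31.8, 33.0, 33.3, 33.4, 34.5, 34.5, 36.6, 37.8, 41.4, 42.6, 43.7, 44.8, 46.2, 47.9, 49.6, 51.6, 52.6, 53.2.
n = 23.
r = 1 + (20/100)·(23 − 1) = 1 + 4.4 = 5.4.
Rank 5 is 30.2 and rank 6 is 31.8.
Interpolate: 30.2 + 0.4·(31.8 − 30.2) = 30.2 + 0.4·1.6 = 30.84.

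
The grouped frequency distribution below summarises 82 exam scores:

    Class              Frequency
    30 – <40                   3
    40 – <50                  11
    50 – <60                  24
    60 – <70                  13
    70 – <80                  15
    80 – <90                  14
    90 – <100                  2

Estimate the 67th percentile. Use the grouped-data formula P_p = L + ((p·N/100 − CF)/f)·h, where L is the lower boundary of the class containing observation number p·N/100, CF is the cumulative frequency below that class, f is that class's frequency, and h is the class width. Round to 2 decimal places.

72.63

N = 82; target position k = 67/100 · 82 = 54.94.
Cumulative frequencies: 3, 14, 38, 51, 66, 80, 82.
Observation 54.94 falls in the class 70 – <80.
L = 70, CF = 51, f = 15, h = 10.
P67 = 70 + ((54.94 − 51)/15)·10 = 70 + 2.62667 = 72.6267.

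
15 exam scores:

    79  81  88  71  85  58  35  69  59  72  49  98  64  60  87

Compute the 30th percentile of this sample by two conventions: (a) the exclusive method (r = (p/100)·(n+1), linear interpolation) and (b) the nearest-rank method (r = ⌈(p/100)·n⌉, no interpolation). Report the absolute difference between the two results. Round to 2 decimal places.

Sorted: 35, 49, 58, 59, 60, 64, 69, 71, 72, 79, 81, 85, 87, 88, 98.
n = 15.
(a) r = 4.8; between ranks 4 (59) and 5 (60): 59.8.
(b) the nearest-rank method: rank 5 → 60.
|59.8 − 60| = 0.2.

0.20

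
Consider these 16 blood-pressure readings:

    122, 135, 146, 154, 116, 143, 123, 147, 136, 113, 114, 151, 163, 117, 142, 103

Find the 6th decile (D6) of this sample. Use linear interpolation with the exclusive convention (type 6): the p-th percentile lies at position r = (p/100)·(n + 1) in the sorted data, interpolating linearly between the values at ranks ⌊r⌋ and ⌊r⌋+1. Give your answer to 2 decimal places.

142.20

Sorted: 103, 113, 114, 116, 117, 122, 123, 135, 136, 142, 143, 146, 147, 151, 154, 163.
n = 16.
r = (60/100)·(16 + 1) = 10.2.
Rank 10 is 142 and rank 11 is 143.
Interpolate: 142 + 0.2·(143 − 142) = 142 + 0.2·1 = 142.2.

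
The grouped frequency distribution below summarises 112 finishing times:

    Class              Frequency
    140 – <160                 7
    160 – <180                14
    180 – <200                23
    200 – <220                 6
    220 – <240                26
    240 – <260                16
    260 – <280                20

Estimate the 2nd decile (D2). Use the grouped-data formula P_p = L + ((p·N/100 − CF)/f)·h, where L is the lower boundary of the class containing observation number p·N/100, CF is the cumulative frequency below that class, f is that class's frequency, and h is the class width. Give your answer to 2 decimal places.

N = 112; target position k = 20/100 · 112 = 22.4.
Cumulative frequencies: 7, 21, 44, 50, 76, 92, 112.
Observation 22.4 falls in the class 180 – <200.
L = 180, CF = 21, f = 23, h = 20.
P20 = 180 + ((22.4 − 21)/23)·20 = 180 + 1.21739 = 181.217.

181.22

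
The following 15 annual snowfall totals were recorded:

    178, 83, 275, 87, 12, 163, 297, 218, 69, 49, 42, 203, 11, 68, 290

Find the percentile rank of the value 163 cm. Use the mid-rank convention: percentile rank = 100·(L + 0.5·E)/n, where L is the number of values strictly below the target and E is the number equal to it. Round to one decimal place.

Sorted: 11, 12, 42, 49, 68, 69, 83, 87, 163, 178, 203, 218, 275, 290, 297.
Count below 163: L = 8; count equal: E = 1; n = 15.
Percentile rank = 100·(8 + 0.5·1)/15 = 100·8.5/15 = 56.67.

56.7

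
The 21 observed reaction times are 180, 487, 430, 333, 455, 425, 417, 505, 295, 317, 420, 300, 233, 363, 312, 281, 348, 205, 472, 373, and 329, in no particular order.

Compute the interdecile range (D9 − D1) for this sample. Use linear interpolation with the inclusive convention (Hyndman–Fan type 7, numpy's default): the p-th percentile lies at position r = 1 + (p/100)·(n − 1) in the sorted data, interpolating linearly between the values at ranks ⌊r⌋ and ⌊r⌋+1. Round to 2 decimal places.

Sorted: 180, 205, 233, 281, 295, 300, 312, 317, 329, 333, 348, 363, 373, 417, 420, 425, 430, 455, 472, 487, 505.
n = 21.
P10: r = 3 (integer) → 233.
P90: r = 19 (integer) → 472.
Difference: 472 − 233 = 239.

239.00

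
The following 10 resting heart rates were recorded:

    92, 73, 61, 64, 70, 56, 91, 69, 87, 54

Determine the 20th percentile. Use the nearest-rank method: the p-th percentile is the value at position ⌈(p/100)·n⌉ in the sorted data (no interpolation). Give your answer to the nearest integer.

56

Sorted: 54, 56, 61, 64, 69, 70, 73, 87, 91, 92.
n = 10.
Position = ⌈20/100 · 10⌉ = ⌈2⌉ = 2.
The value at rank 2 is 56.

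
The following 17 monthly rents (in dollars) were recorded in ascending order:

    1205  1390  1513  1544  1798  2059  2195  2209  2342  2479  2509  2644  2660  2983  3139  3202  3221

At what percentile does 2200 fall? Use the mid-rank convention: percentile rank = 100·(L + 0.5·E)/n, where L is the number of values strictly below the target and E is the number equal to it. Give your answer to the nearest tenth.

41.2

Count below 2200: L = 7; count equal: E = 0; n = 17.
Percentile rank = 100·(7 + 0.5·0)/17 = 100·7/17 = 41.18.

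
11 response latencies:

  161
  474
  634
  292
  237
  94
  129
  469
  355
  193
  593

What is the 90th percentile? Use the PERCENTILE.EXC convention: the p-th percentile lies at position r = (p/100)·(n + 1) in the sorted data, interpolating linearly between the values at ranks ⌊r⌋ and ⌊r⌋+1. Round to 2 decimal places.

Sorted: 94, 129, 161, 193, 237, 292, 355, 469, 474, 593, 634.
n = 11.
r = (90/100)·(11 + 1) = 10.8.
Rank 10 is 593 and rank 11 is 634.
Interpolate: 593 + 0.8·(634 − 593) = 593 + 0.8·41 = 625.8.

625.80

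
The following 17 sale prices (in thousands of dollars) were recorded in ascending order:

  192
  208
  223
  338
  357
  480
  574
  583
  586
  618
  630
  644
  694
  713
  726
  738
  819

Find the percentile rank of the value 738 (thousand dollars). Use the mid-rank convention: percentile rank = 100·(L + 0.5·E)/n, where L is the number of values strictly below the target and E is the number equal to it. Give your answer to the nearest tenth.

Count below 738: L = 15; count equal: E = 1; n = 17.
Percentile rank = 100·(15 + 0.5·1)/17 = 100·15.5/17 = 91.18.

91.2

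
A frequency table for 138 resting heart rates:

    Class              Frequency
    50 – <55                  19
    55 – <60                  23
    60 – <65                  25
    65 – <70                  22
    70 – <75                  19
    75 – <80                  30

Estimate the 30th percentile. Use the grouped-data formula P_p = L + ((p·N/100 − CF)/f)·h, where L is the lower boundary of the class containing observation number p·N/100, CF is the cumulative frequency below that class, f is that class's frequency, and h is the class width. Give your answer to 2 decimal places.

N = 138; target position k = 30/100 · 138 = 41.4.
Cumulative frequencies: 19, 42, 67, 89, 108, 138.
Observation 41.4 falls in the class 55 – <60.
L = 55, CF = 19, f = 23, h = 5.
P30 = 55 + ((41.4 − 19)/23)·5 = 55 + 4.86957 = 59.8696.

59.87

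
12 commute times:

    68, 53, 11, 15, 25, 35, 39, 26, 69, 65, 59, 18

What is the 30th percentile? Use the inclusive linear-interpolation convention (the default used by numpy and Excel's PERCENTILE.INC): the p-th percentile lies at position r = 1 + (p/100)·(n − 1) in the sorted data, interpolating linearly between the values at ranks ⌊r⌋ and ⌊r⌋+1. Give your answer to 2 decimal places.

Sorted: 11, 15, 18, 25, 26, 35, 39, 53, 59, 65, 68, 69.
n = 12.
r = 1 + (30/100)·(12 − 1) = 1 + 3.3 = 4.3.
Rank 4 is 25 and rank 5 is 26.
Interpolate: 25 + 0.3·(26 − 25) = 25 + 0.3·1 = 25.3.

25.30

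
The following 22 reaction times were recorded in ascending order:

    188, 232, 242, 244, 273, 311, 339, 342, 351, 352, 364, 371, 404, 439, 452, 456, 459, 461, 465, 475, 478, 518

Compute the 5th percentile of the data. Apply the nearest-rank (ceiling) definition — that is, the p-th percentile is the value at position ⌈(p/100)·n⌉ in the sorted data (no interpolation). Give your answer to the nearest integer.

232

n = 22.
Position = ⌈5/100 · 22⌉ = ⌈1.1⌉ = 2.
The value at rank 2 is 232.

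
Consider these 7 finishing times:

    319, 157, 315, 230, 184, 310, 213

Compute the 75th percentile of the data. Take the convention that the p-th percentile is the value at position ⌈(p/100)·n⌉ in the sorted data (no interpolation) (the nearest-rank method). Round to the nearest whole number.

Sorted: 157, 184, 213, 230, 310, 315, 319.
n = 7.
Position = ⌈75/100 · 7⌉ = ⌈5.25⌉ = 6.
The value at rank 6 is 315.

315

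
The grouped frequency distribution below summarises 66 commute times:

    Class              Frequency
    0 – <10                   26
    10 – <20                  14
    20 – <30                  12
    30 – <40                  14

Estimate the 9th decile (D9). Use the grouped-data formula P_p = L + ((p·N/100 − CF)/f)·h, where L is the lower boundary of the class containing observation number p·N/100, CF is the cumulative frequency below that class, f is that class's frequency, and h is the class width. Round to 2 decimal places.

35.29

N = 66; target position k = 90/100 · 66 = 59.4.
Cumulative frequencies: 26, 40, 52, 66.
Observation 59.4 falls in the class 30 – <40.
L = 30, CF = 52, f = 14, h = 10.
P90 = 30 + ((59.4 − 52)/14)·10 = 30 + 5.28571 = 35.2857.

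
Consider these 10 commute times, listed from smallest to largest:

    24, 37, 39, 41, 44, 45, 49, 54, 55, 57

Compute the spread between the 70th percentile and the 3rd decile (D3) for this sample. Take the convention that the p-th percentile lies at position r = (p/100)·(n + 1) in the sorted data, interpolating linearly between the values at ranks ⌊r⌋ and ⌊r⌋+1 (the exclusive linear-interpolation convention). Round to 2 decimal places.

12.90

n = 10.
P30: r = 3.3; ranks 3–4 are 39, 41; interpolating gives 39.6.
P70: r = 7.7; ranks 7–8 are 49, 54; interpolating gives 52.5.
Difference: 52.5 − 39.6 = 12.9.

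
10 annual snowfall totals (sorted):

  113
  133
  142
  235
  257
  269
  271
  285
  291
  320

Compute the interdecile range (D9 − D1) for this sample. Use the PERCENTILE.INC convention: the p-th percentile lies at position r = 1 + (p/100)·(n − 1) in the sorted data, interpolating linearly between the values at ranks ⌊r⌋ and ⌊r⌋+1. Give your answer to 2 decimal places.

n = 10.
P10: r = 1.9; ranks 1–2 are 113, 133; interpolating gives 131.
P90: r = 9.1; ranks 9–10 are 291, 320; interpolating gives 293.9.
Difference: 293.9 − 131 = 162.9.

162.90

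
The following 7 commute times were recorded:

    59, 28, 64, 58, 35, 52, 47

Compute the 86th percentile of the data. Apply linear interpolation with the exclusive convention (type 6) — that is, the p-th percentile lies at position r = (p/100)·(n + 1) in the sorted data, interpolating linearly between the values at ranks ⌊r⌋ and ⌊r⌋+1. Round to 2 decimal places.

63.40

Sorted: 28, 35, 47, 52, 58, 59, 64.
n = 7.
r = (86/100)·(7 + 1) = 6.88.
Rank 6 is 59 and rank 7 is 64.
Interpolate: 59 + 0.88·(64 − 59) = 59 + 0.88·5 = 63.4.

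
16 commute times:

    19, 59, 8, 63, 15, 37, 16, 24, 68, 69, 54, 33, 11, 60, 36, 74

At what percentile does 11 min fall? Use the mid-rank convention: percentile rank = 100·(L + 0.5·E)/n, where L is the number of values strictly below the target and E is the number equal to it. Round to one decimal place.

Sorted: 8, 11, 15, 16, 19, 24, 33, 36, 37, 54, 59, 60, 63, 68, 69, 74.
Count below 11: L = 1; count equal: E = 1; n = 16.
Percentile rank = 100·(1 + 0.5·1)/16 = 100·1.5/16 = 9.375.

9.4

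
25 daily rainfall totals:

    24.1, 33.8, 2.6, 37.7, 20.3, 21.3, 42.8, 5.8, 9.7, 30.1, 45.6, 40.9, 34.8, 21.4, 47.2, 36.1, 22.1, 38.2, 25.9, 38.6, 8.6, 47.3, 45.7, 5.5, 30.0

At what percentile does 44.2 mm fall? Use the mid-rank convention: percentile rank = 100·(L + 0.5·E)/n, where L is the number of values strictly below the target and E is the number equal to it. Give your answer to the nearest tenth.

Sorted: 2.6, 5.5, 5.8, 8.6, 9.7, 20.3, 21.3, 21.4, 22.1, 24.1, 25.9, 30.0, 30.1, 33.8, 34.8, 36.1, 37.7, 38.2, 38.6, 40.9, 42.8, 45.6, 45.7, 47.2, 47.3.
Count below 44.2: L = 21; count equal: E = 0; n = 25.
Percentile rank = 100·(21 + 0.5·0)/25 = 100·21/25 = 84.

84.0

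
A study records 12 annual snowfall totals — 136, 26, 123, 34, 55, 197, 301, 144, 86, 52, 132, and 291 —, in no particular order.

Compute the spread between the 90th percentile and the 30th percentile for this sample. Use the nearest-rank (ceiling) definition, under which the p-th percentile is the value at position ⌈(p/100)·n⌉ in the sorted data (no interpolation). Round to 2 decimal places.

Sorted: 26, 34, 52, 55, 86, 123, 132, 136, 144, 197, 291, 301.
n = 12.
P30: rank ⌈30/100·12⌉ = 4 → 55.
P90: rank ⌈90/100·12⌉ = 11 → 291.
Difference: 291 − 55 = 236.

236.00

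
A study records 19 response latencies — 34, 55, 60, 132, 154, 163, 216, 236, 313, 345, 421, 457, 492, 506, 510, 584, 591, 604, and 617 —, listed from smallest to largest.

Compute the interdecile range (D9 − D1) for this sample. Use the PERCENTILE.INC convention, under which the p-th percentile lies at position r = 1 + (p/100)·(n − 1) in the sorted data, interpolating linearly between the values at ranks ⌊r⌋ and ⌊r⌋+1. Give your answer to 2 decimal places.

534.60

n = 19.
P10: r = 2.8; ranks 2–3 are 55, 60; interpolating gives 59.
P90: r = 17.2; ranks 17–18 are 591, 604; interpolating gives 593.6.
Difference: 593.6 − 59 = 534.6.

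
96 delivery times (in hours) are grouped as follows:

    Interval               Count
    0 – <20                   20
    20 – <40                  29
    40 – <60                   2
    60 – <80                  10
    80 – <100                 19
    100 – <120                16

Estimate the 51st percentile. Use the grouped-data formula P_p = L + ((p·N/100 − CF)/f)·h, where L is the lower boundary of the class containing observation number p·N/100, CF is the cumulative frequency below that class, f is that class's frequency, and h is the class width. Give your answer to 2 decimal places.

N = 96; target position k = 51/100 · 96 = 48.96.
Cumulative frequencies: 20, 49, 51, 61, 80, 96.
Observation 48.96 falls in the class 20 – <40.
L = 20, CF = 20, f = 29, h = 20.
P51 = 20 + ((48.96 − 20)/29)·20 = 20 + 19.9724 = 39.9724.

39.97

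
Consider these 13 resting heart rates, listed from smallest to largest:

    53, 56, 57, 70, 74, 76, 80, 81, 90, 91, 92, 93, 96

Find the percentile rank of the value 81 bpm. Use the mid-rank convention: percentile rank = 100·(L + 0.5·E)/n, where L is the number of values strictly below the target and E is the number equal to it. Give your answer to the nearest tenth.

Count below 81: L = 7; count equal: E = 1; n = 13.
Percentile rank = 100·(7 + 0.5·1)/13 = 100·7.5/13 = 57.69.

57.7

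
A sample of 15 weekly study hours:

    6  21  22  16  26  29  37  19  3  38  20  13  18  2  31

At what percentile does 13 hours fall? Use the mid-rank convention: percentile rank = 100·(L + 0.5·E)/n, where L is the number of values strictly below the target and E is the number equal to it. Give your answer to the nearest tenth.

23.3

Sorted: 2, 3, 6, 13, 16, 18, 19, 20, 21, 22, 26, 29, 31, 37, 38.
Count below 13: L = 3; count equal: E = 1; n = 15.
Percentile rank = 100·(3 + 0.5·1)/15 = 100·3.5/15 = 23.33.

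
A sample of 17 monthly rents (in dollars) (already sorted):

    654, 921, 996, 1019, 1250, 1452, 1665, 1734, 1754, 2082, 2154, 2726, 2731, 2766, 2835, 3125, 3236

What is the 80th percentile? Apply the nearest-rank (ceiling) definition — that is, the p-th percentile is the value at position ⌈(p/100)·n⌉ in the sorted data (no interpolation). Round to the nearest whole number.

2766

n = 17.
Position = ⌈80/100 · 17⌉ = ⌈13.6⌉ = 14.
The value at rank 14 is 2766.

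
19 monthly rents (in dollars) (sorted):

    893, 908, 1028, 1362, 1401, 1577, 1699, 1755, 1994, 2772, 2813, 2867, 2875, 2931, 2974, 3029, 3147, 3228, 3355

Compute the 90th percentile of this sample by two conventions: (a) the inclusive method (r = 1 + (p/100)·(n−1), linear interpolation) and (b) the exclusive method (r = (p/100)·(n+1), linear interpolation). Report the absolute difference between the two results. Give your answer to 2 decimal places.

n = 19.
(a) r = 17.2; between ranks 17 (3147) and 18 (3228): 3163.2.
(b) r = 18 → value at rank 18 = 3228.
|3163.2 − 3228| = 64.8.

64.80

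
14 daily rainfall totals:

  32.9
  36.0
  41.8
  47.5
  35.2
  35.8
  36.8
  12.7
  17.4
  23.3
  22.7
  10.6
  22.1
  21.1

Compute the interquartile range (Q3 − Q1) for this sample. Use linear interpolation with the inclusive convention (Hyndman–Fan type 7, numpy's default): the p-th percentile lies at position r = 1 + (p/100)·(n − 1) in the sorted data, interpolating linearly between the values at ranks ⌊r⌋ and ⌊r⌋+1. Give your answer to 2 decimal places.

Sorted: 10.6, 12.7, 17.4, 21.1, 22.1, 22.7, 23.3, 32.9, 35.2, 35.8, 36.0, 36.8, 41.8, 47.5.
n = 14.
P25: r = 4.25; ranks 4–5 are 21.1, 22.1; interpolating gives 21.35.
P75: r = 10.75; ranks 10–11 are 35.8, 36.0; interpolating gives 35.95.
Difference: 35.95 − 21.35 = 14.6.

14.60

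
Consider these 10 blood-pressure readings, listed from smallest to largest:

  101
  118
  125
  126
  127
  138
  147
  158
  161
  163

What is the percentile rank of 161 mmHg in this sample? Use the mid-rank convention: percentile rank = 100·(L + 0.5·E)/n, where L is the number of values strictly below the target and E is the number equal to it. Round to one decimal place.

Count below 161: L = 8; count equal: E = 1; n = 10.
Percentile rank = 100·(8 + 0.5·1)/10 = 100·8.5/10 = 85.

85.0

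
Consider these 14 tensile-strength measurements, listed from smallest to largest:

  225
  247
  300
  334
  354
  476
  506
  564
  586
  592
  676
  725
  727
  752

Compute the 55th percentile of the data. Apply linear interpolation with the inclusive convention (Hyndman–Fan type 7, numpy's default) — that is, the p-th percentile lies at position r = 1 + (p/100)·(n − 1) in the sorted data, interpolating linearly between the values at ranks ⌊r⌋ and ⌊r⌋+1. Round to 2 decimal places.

n = 14.
r = 1 + (55/100)·(14 − 1) = 1 + 7.15 = 8.15.
Rank 8 is 564 and rank 9 is 586.
Interpolate: 564 + 0.15·(586 − 564) = 564 + 0.15·22 = 567.3.

567.30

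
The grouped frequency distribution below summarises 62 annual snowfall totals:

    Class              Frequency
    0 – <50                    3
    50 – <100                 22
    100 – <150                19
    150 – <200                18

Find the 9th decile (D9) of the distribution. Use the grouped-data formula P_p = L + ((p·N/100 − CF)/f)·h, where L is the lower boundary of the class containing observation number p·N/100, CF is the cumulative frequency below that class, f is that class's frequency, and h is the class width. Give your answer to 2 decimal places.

182.78

N = 62; target position k = 90/100 · 62 = 55.8.
Cumulative frequencies: 3, 25, 44, 62.
Observation 55.8 falls in the class 150 – <200.
L = 150, CF = 44, f = 18, h = 50.
P90 = 150 + ((55.8 − 44)/18)·50 = 150 + 32.7778 = 182.778.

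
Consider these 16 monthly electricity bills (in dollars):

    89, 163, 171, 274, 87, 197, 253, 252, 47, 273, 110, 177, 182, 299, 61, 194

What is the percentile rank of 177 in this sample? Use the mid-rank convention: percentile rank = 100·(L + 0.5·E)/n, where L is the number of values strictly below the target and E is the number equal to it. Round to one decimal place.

Sorted: 47, 61, 87, 89, 110, 163, 171, 177, 182, 194, 197, 252, 253, 273, 274, 299.
Count below 177: L = 7; count equal: E = 1; n = 16.
Percentile rank = 100·(7 + 0.5·1)/16 = 100·7.5/16 = 46.88.

46.9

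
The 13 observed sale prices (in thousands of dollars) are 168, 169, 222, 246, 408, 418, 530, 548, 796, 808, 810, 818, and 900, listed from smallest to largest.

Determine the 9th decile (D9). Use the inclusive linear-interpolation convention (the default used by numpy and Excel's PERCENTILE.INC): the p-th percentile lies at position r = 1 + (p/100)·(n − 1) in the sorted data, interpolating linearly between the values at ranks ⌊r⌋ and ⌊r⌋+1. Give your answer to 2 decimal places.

816.40

n = 13.
r = 1 + (90/100)·(13 − 1) = 1 + 10.8 = 11.8.
Rank 11 is 810 and rank 12 is 818.
Interpolate: 810 + 0.8·(818 − 810) = 810 + 0.8·8 = 816.4.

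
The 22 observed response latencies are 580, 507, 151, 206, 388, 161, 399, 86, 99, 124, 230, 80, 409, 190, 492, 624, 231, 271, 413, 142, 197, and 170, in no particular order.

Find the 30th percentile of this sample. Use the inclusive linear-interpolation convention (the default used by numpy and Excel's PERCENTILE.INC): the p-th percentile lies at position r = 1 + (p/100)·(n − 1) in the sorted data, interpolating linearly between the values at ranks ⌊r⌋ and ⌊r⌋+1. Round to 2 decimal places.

Sorted: 80, 86, 99, 124, 142, 151, 161, 170, 190, 197, 206, 230, 231, 271, 388, 399, 409, 413, 492, 507, 580, 624.
n = 22.
r = 1 + (30/100)·(22 − 1) = 1 + 6.3 = 7.3.
Rank 7 is 161 and rank 8 is 170.
Interpolate: 161 + 0.3·(170 − 161) = 161 + 0.3·9 = 163.7.

163.70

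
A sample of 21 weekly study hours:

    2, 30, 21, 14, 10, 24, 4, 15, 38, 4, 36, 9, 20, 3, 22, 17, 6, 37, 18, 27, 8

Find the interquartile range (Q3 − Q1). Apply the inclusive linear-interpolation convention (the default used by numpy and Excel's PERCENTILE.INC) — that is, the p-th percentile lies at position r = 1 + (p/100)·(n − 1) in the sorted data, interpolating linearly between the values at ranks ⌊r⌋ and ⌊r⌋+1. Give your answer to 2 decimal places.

Sorted: 2, 3, 4, 4, 6, 8, 9, 10, 14, 15, 17, 18, 20, 21, 22, 24, 27, 30, 36, 37, 38.
n = 21.
P25: r = 6 (integer) → 8.
P75: r = 16 (integer) → 24.
Difference: 24 − 8 = 16.

16.00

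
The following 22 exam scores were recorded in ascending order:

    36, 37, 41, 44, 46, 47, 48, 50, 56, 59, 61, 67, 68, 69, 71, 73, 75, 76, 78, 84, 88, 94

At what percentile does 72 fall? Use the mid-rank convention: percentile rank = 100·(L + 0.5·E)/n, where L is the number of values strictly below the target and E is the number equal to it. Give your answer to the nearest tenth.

68.2

Count below 72: L = 15; count equal: E = 0; n = 22.
Percentile rank = 100·(15 + 0.5·0)/22 = 100·15/22 = 68.18.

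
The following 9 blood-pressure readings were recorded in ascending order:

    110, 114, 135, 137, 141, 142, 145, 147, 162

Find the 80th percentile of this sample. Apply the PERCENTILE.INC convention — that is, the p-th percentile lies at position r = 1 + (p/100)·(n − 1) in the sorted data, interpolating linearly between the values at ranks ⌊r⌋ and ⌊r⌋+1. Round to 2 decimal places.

145.80

n = 9.
r = 1 + (80/100)·(9 − 1) = 1 + 6.4 = 7.4.
Rank 7 is 145 and rank 8 is 147.
Interpolate: 145 + 0.4·(147 − 145) = 145 + 0.4·2 = 145.8.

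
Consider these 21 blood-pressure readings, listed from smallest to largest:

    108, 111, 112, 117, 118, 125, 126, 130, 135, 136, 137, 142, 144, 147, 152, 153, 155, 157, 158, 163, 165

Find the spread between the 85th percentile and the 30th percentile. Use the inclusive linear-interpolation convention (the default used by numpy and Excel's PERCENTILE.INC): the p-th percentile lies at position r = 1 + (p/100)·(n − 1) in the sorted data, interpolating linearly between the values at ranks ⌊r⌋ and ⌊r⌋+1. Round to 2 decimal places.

n = 21.
P30: r = 7 (integer) → 126.
P85: r = 18 (integer) → 157.
Difference: 157 − 126 = 31.

31.00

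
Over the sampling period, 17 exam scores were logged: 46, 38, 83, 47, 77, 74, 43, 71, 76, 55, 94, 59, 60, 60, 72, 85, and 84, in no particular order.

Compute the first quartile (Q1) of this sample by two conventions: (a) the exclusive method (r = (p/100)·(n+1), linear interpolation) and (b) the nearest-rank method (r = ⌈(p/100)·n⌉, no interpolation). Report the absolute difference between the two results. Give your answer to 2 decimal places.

Sorted: 38, 43, 46, 47, 55, 59, 60, 60, 71, 72, 74, 76, 77, 83, 84, 85, 94.
n = 17.
(a) r = 4.5; between ranks 4 (47) and 5 (55): 51.
(b) the nearest-rank method: rank 5 → 55.
|51 − 55| = 4.

4.00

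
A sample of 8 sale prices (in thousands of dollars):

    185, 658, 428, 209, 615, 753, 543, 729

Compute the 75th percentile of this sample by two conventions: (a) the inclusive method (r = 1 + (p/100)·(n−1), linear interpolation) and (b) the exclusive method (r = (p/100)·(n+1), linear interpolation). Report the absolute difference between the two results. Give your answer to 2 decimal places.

Sorted: 185, 209, 428, 543, 615, 658, 729, 753.
n = 8.
(a) r = 6.25; between ranks 6 (658) and 7 (729): 675.75.
(b) r = 6.75; between ranks 6 (658) and 7 (729): 711.25.
|675.75 − 711.25| = 35.5.

35.50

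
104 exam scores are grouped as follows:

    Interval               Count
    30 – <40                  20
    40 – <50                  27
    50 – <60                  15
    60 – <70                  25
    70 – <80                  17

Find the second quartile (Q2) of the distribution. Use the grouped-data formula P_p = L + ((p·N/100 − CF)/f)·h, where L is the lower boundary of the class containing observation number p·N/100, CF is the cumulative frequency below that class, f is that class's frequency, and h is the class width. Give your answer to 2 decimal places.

N = 104; target position k = 50/100 · 104 = 52.
Cumulative frequencies: 20, 47, 62, 87, 104.
Observation 52 falls in the class 50 – <60.
L = 50, CF = 47, f = 15, h = 10.
P50 = 50 + ((52 − 47)/15)·10 = 50 + 3.33333 = 53.3333.

53.33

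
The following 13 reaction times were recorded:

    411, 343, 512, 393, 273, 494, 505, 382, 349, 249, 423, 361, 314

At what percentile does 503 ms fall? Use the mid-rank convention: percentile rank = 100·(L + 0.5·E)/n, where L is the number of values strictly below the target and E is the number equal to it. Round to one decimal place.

84.6

Sorted: 249, 273, 314, 343, 349, 361, 382, 393, 411, 423, 494, 505, 512.
Count below 503: L = 11; count equal: E = 0; n = 13.
Percentile rank = 100·(11 + 0.5·0)/13 = 100·11/13 = 84.62.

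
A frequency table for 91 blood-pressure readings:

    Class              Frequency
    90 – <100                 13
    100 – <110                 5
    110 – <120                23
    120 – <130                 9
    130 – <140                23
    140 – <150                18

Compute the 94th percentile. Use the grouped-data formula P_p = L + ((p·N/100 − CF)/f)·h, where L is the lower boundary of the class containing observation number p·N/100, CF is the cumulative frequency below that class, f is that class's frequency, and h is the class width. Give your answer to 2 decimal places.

N = 91; target position k = 94/100 · 91 = 85.54.
Cumulative frequencies: 13, 18, 41, 50, 73, 91.
Observation 85.54 falls in the class 140 – <150.
L = 140, CF = 73, f = 18, h = 10.
P94 = 140 + ((85.54 − 73)/18)·10 = 140 + 6.96667 = 146.967.

146.97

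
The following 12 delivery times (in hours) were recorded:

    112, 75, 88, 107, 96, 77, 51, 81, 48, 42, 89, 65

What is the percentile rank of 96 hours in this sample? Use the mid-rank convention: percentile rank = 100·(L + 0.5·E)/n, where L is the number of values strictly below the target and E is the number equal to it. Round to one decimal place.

79.2

Sorted: 42, 48, 51, 65, 75, 77, 81, 88, 89, 96, 107, 112.
Count below 96: L = 9; count equal: E = 1; n = 12.
Percentile rank = 100·(9 + 0.5·1)/12 = 100·9.5/12 = 79.17.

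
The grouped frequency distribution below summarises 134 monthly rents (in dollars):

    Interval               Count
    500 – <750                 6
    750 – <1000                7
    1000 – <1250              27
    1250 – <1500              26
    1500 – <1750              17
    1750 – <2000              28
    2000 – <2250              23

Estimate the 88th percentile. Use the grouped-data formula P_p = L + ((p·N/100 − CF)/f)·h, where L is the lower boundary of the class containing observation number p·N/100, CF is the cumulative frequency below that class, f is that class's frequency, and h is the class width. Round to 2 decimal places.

N = 134; target position k = 88/100 · 134 = 117.92.
Cumulative frequencies: 6, 13, 40, 66, 83, 111, 134.
Observation 117.92 falls in the class 2000 – <2250.
L = 2000, CF = 111, f = 23, h = 250.
P88 = 2000 + ((117.92 − 111)/23)·250 = 2000 + 75.2174 = 2075.22.

2075.22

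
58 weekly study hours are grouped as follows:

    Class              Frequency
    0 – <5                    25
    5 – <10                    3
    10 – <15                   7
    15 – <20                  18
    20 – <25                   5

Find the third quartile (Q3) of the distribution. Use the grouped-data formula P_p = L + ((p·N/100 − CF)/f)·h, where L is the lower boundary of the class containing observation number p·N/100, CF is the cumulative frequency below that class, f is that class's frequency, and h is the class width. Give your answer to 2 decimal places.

17.36

N = 58; target position k = 75/100 · 58 = 43.5.
Cumulative frequencies: 25, 28, 35, 53, 58.
Observation 43.5 falls in the class 15 – <20.
L = 15, CF = 35, f = 18, h = 5.
P75 = 15 + ((43.5 − 35)/18)·5 = 15 + 2.36111 = 17.3611.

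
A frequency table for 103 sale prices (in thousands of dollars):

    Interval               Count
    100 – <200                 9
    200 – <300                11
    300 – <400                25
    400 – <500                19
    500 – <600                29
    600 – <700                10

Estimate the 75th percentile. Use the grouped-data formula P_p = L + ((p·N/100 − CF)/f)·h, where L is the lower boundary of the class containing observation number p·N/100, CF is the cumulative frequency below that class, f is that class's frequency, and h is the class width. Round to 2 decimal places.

545.69

N = 103; target position k = 75/100 · 103 = 77.25.
Cumulative frequencies: 9, 20, 45, 64, 93, 103.
Observation 77.25 falls in the class 500 – <600.
L = 500, CF = 64, f = 29, h = 100.
P75 = 500 + ((77.25 − 64)/29)·100 = 500 + 45.6897 = 545.69.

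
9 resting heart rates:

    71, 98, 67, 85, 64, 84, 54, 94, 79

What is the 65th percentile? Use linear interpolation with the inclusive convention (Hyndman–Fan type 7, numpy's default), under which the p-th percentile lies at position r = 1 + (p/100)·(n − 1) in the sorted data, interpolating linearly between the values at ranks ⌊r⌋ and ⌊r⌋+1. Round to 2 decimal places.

84.20

Sorted: 54, 64, 67, 71, 79, 84, 85, 94, 98.
n = 9.
r = 1 + (65/100)·(9 − 1) = 1 + 5.2 = 6.2.
Rank 6 is 84 and rank 7 is 85.
Interpolate: 84 + 0.2·(85 − 84) = 84 + 0.2·1 = 84.2.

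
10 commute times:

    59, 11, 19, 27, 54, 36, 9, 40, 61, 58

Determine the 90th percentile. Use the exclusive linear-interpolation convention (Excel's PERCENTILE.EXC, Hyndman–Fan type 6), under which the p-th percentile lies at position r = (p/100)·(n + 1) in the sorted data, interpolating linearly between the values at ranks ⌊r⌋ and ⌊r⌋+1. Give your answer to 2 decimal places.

Sorted: 9, 11, 19, 27, 36, 40, 54, 58, 59, 61.
n = 10.
r = (90/100)·(10 + 1) = 9.9.
Rank 9 is 59 and rank 10 is 61.
Interpolate: 59 + 0.9·(61 − 59) = 59 + 0.9·2 = 60.8.

60.80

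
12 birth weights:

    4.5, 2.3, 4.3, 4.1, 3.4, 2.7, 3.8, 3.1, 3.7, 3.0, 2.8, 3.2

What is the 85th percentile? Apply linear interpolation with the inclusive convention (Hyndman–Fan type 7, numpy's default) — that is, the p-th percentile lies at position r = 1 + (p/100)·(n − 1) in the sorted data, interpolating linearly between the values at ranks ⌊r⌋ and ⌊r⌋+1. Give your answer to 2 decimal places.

Sorted: 2.3, 2.7, 2.8, 3.0, 3.1, 3.2, 3.4, 3.7, 3.8, 4.1, 4.3, 4.5.
n = 12.
r = 1 + (85/100)·(12 − 1) = 1 + 9.35 = 10.35.
Rank 10 is 4.1 and rank 11 is 4.3.
Interpolate: 4.1 + 0.35·(4.3 − 4.1) = 4.1 + 0.35·0.2 = 4.17.

4.17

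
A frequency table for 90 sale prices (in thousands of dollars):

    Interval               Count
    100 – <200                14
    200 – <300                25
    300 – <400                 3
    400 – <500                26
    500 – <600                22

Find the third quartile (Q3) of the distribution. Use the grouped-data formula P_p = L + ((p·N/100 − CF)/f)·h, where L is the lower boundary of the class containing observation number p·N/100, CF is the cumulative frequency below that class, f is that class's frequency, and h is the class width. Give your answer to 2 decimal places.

498.08

N = 90; target position k = 75/100 · 90 = 67.5.
Cumulative frequencies: 14, 39, 42, 68, 90.
Observation 67.5 falls in the class 400 – <500.
L = 400, CF = 42, f = 26, h = 100.
P75 = 400 + ((67.5 − 42)/26)·100 = 400 + 98.0769 = 498.077.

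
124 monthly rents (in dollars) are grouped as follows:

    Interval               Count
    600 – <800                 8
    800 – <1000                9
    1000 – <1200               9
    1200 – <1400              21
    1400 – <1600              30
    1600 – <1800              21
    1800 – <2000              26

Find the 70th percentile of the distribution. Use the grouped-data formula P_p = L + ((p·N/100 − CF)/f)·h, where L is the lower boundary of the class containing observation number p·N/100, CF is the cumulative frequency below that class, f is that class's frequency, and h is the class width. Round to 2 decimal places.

1693.33

N = 124; target position k = 70/100 · 124 = 86.8.
Cumulative frequencies: 8, 17, 26, 47, 77, 98, 124.
Observation 86.8 falls in the class 1600 – <1800.
L = 1600, CF = 77, f = 21, h = 200.
P70 = 1600 + ((86.8 − 77)/21)·200 = 1600 + 93.3333 = 1693.33.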